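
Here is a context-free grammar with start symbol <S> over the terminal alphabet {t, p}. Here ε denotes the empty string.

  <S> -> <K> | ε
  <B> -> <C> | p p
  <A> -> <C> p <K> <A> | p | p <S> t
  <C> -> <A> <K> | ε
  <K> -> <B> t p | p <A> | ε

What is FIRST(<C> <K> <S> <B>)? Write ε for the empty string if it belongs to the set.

FIRST(<S>) = {ε, p, t}  (via <K>)
FIRST(<B>) = {ε, p}  (via <C>)
FIRST(<K>) = {ε, p, t}  (via <B> t p)
FIRST(<A>) = {p}  (via <C> p <K> <A>)
FIRST(<C>) = {ε, p}  (via <A> <K>)
FIRST(<C> <K> <S> <B>): take FIRST of each symbol in turn, carrying on past any symbol whose FIRST contains ε; result {ε, p, t}.

{ε, p, t}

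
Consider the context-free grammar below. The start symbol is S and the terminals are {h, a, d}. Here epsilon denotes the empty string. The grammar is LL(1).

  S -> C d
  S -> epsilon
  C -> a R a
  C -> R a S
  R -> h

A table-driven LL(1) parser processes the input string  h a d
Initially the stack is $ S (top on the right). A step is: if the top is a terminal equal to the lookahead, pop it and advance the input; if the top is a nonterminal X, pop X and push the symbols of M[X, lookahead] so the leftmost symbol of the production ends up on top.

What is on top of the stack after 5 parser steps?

S

step 1: stack=$ S  input=h a d $  — expand S -> C d
step 2: stack=$ d C  input=h a d $  — expand C -> R a S
step 3: stack=$ d S a R  input=h a d $  — expand R -> h
step 4: stack=$ d S a h  input=h a d $  — match h
step 5: stack=$ d S a  input=a d $  — match a
Stack after step 5: $ d S (top = S).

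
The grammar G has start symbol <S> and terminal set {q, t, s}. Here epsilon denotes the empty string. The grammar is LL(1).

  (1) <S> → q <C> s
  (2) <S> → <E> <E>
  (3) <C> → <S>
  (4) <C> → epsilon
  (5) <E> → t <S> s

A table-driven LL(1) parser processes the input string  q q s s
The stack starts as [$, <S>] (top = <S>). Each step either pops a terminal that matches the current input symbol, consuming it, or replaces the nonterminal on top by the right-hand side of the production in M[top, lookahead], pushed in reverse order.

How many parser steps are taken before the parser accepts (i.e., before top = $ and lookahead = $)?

     Stack        Input      Action
  1  $ <S>        q q s s $  expand <S> → q <C> s
  2  $ s <C> q    q q s s $  match q
  3  $ s <C>      q s s $    expand <C> → <S>
  4  $ s <S>      q s s $    expand <S> → q <C> s
  5  $ s s <C> q  q s s $    match q
  6  $ s s <C>    s s $      expand <C> → epsilon
  7  $ s s        s s $      match s
  8  $ s          s $        match s
Accept reached after 8 steps.

8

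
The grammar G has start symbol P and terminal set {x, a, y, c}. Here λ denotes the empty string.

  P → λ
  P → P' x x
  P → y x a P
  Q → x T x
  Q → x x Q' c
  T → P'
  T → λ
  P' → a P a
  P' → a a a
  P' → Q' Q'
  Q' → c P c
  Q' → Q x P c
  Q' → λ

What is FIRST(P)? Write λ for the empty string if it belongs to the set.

FIRST(Q) = {x}
FIRST(Q') = {λ, c, x}  (via Q x P c)
FIRST(P') = {λ, a, c, x}  (via Q' Q')
FIRST(P) = {λ, a, c, x, y}  (via P' x x)
FIRST(T) = {λ, a, c, x}  (via P')

{λ, a, c, x, y}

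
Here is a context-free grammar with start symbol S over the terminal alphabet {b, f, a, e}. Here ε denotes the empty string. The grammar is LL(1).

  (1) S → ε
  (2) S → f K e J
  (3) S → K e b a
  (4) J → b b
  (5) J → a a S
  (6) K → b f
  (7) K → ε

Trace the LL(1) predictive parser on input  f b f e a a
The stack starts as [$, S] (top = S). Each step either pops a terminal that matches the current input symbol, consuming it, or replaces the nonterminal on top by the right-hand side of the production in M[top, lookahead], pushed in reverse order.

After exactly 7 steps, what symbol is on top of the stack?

a

     Stack      Input          Action
  1  $ S        f b f e a a $  expand S → f K e J
  2  $ J e K f  f b f e a a $  match f
  3  $ J e K    b f e a a $    expand K → b f
  4  $ J e f b  b f e a a $    match b
  5  $ J e f    f e a a $      match f
  6  $ J e      e a a $        match e
  7  $ J        a a $          expand J → a a S
Stack after step 7: $ S a a (top = a).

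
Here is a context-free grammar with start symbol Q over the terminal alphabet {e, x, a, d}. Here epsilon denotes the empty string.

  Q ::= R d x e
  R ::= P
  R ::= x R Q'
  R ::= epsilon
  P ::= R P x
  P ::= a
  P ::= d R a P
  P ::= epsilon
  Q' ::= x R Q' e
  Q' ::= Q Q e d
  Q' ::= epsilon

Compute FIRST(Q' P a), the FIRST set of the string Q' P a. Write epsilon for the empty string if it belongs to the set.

{a, d, x}

FIRST(Q) = {a, d, x}  (via R d x e)
FIRST(Q') = {epsilon, a, d, x}  (via Q Q e d)
FIRST(R) = {epsilon, a, d, x}  (via P)
FIRST(P) = {epsilon, a, d, x}  (via R P x)
FIRST(Q' P a): take FIRST of each symbol in turn, carrying on past any symbol whose FIRST contains epsilon; result {a, d, x}.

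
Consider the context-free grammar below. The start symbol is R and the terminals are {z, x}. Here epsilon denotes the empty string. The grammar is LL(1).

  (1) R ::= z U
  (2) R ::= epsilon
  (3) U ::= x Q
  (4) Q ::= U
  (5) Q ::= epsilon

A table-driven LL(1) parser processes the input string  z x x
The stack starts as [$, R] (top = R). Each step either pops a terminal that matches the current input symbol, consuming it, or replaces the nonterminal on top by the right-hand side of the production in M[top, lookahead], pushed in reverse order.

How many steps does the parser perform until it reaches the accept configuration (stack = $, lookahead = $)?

     Stack  Input    Action
  1  $ R    z x x $  expand R ::= z U
  2  $ U z  z x x $  match z
  3  $ U    x x $    expand U ::= x Q
  4  $ Q x  x x $    match x
  5  $ Q    x $      expand Q ::= U
  6  $ U    x $      expand U ::= x Q
  7  $ Q x  x $      match x
  8  $ Q    $        expand Q ::= epsilon
Accept reached after 8 steps.

8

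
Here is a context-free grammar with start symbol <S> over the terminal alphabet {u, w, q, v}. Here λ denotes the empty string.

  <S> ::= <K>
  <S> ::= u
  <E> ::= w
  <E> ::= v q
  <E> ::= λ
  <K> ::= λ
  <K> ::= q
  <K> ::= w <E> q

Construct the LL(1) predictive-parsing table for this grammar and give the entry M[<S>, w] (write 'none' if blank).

<S> ::= <K>

FIRST(<E>) = {λ, v, w}
FIRST(<K>) = {λ, q, w}
FIRST(<S>) = {λ, q, u, w}  (via <K>)
FOLLOW(<S>) includes $ since <S> is the start symbol.
FOLLOW(<S>): <S> appears on no right-hand side. Thus FOLLOW(<S>) = {$}.
For <S> ::= <K>: FIRST(<K>) = {λ, q, w}, so it goes in M[<S>, t] for t ∈ {q, w}; since λ ∈ FIRST, also for every t ∈ FOLLOW(<S>) = {$}.
For <S> ::= u: FIRST(u) = {u}, so it goes in M[<S>, t] for t ∈ {u}.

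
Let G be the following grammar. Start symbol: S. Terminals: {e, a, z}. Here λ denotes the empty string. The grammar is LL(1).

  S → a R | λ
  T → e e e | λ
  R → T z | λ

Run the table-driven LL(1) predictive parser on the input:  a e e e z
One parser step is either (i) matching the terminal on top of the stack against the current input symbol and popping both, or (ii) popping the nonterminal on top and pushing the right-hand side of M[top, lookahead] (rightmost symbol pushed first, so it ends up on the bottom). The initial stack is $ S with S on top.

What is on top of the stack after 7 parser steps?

step 1: stack=$ S  input=a e e e z $  — expand S → a R
step 2: stack=$ R a  input=a e e e z $  — match a
step 3: stack=$ R  input=e e e z $  — expand R → T z
step 4: stack=$ z T  input=e e e z $  — expand T → e e e
step 5: stack=$ z e e e  input=e e e z $  — match e
step 6: stack=$ z e e  input=e e z $  — match e
step 7: stack=$ z e  input=e z $  — match e
Stack after step 7: $ z (top = z).

z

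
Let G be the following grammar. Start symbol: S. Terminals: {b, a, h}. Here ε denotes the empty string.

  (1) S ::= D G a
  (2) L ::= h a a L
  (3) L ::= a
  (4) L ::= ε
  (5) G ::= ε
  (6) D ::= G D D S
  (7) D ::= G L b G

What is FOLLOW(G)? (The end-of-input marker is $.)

{a, b, h}

FIRST(L) = {ε, a, h}
FIRST(G) = {ε}
FIRST(D) = {a, b, h}  (via G D D S, G L b G)
FIRST(S) = {a, b, h}  (via D G a)
FOLLOW(S) includes $ since S is the start symbol.
FOLLOW(L): in L::=h a a L, the suffix after L is empty (adds nothing new); in D::=G L b G, L is followed by b G with FIRST {b}. Thus FOLLOW(L) = {b}.
FOLLOW(D): in S::=D G a, D is followed by G a with FIRST {a}; in D::=G D D S (occurrence 1), D is followed by D S with FIRST {a, b, h}; in D::=G D D S (occurrence 2), D is followed by S with FIRST {a, b, h}. Thus FOLLOW(D) = {a, b, h}.
FOLLOW(S): in D::=G D D S, the suffix after S is empty, so FOLLOW(S) ⊇ FOLLOW(D) = {a, b, h}. Thus FOLLOW(S) = {$, a, b, h}.
FOLLOW(G): in S::=D G a, G is followed by a with FIRST {a}; in D::=G D D S, G is followed by D D S with FIRST {a, b, h}; in D::=G L b G (occurrence 1), G is followed by L b G with FIRST {a, b, h}; in D::=G L b G (occurrence 2), the suffix after G is empty, so FOLLOW(G) ⊇ FOLLOW(D) = {a, b, h}. Thus FOLLOW(G) = {a, b, h}.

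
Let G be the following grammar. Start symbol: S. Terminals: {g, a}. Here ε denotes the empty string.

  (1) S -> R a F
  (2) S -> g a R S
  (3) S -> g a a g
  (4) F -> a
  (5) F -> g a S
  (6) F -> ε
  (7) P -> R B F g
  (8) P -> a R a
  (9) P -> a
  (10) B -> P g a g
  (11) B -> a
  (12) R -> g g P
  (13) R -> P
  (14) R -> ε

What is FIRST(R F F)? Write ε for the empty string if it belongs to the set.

{ε, a, g}

FIRST(F) = {ε, a, g}
FIRST(S) = {a, g}  (via R a F)
FIRST(P) = {a, g}  (via R B F g)
FIRST(B) = {a, g}  (via P g a g)
FIRST(R) = {ε, a, g}  (via P)
FIRST(R F F): take FIRST of each symbol in turn, carrying on past any symbol whose FIRST contains ε; result {ε, a, g}.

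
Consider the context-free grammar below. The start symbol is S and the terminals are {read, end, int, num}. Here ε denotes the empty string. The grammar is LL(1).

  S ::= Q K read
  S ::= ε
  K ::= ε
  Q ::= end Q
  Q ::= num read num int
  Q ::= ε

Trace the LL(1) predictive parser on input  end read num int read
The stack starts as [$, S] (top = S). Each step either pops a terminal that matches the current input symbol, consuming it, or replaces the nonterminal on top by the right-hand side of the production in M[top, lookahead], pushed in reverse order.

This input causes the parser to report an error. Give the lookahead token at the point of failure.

num

step 1: stack=$ S  input=end read num int read $  — expand S ::= Q K read
step 2: stack=$ read K Q  input=end read num int read $  — expand Q ::= end Q
step 3: stack=$ read K Q end  input=end read num int read $  — match end
step 4: stack=$ read K Q  input=read num int read $  — expand Q ::= ε
step 5: stack=$ read K  input=read num int read $  — expand K ::= ε
step 6: stack=$ read  input=read num int read $  — match read
step 7: stack=$  input=num int read $  — error: stack empty but input remains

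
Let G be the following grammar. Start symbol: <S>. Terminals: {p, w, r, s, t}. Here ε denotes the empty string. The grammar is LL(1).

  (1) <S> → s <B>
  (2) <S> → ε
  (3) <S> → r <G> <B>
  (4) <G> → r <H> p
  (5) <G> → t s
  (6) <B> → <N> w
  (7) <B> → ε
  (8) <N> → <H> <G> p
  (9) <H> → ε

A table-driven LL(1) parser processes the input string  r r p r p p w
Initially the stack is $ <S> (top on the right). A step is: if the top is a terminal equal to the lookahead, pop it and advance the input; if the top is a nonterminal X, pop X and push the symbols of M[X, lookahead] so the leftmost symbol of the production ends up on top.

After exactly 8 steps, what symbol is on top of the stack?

     Stack          Input            Action
  1  $ <S>          r r p r p p w $  expand <S> → r <G> <B>
  2  $ <B> <G> r    r r p r p p w $  match r
  3  $ <B> <G>      r p r p p w $    expand <G> → r <H> p
  4  $ <B> p <H> r  r p r p p w $    match r
  5  $ <B> p <H>    p r p p w $      expand <H> → ε
  6  $ <B> p        p r p p w $      match p
  7  $ <B>          r p p w $        expand <B> → <N> w
  8  $ w <N>        r p p w $        expand <N> → <H> <G> p
Stack after step 8: $ w p <G> <H> (top = <H>).

<H>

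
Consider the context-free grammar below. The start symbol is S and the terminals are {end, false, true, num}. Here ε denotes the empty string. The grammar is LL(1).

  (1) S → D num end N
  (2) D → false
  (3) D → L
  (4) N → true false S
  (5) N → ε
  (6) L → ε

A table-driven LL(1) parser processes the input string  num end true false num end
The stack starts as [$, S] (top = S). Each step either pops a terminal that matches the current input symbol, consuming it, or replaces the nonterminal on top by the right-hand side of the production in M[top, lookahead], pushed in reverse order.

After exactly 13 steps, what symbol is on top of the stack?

N

step 1: stack=$ S  input=num end true false num end $  — expand S → D num end N
step 2: stack=$ N end num D  input=num end true false num end $  — expand D → L
step 3: stack=$ N end num L  input=num end true false num end $  — expand L → ε
step 4: stack=$ N end num  input=num end true false num end $  — match num
step 5: stack=$ N end  input=end true false num end $  — match end
step 6: stack=$ N  input=true false num end $  — expand N → true false S
step 7: stack=$ S false true  input=true false num end $  — match true
step 8: stack=$ S false  input=false num end $  — match false
step 9: stack=$ S  input=num end $  — expand S → D num end N
step 10: stack=$ N end num D  input=num end $  — expand D → L
step 11: stack=$ N end num L  input=num end $  — expand L → ε
step 12: stack=$ N end num  input=num end $  — match num
step 13: stack=$ N end  input=end $  — match end
Stack after step 13: $ N (top = N).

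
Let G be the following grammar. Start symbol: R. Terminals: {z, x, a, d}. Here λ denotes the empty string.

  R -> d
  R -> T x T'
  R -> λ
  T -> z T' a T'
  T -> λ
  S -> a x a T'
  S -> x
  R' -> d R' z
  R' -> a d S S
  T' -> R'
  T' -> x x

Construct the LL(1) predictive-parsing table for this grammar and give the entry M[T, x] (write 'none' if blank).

FIRST(T): from T->z T' a T' we get {z}; from T->λ we get {λ}. So FIRST(T) = {λ, z}.
FIRST(S): from S->a x a T' we get {a}; from S->x we get {x}. So FIRST(S) = {a, x}.
FIRST(R'): from R'->d R' z we get {d}; from R'->a d S S we get {a}. So FIRST(R') = {a, d}.
FIRST(R): from R->d we get {d}; from R->T x T' we get {x, z}; from R->λ we get {λ}. So FIRST(R) = {λ, d, x, z}.
FIRST(T'): from T'->R' we get {a, d}; from T'->x x we get {x}. So FIRST(T') = {a, d, x}.
FOLLOW(R) includes $ since R is the start symbol.
FOLLOW(T): in R->T x T', T is followed by x T' with FIRST {x}. Thus FOLLOW(T) = {x}.
For T -> z T' a T': FIRST(z T' a T') = {z}, so it goes in M[T, t] for t ∈ {z}.
For T -> λ: FIRST(λ) = {λ}, so it goes in M[T, t] for t ∈ {}; since λ ∈ FIRST, also for every t ∈ FOLLOW(T) = {x}.

T -> λ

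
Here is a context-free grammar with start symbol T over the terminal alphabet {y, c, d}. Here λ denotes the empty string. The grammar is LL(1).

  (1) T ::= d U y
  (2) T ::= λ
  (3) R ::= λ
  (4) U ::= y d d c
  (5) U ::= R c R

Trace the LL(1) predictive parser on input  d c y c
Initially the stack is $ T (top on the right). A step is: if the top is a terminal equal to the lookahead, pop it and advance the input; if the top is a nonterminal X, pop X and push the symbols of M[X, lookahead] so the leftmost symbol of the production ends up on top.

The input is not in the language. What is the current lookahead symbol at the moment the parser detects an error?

step 1: stack=$ T  input=d c y c $  — expand T ::= d U y
step 2: stack=$ y U d  input=d c y c $  — match d
step 3: stack=$ y U  input=c y c $  — expand U ::= R c R
step 4: stack=$ y R c R  input=c y c $  — expand R ::= λ
step 5: stack=$ y R c  input=c y c $  — match c
step 6: stack=$ y R  input=y c $  — expand R ::= λ
step 7: stack=$ y  input=y c $  — match y
step 8: stack=$  input=c $  — error: stack empty but input remains

c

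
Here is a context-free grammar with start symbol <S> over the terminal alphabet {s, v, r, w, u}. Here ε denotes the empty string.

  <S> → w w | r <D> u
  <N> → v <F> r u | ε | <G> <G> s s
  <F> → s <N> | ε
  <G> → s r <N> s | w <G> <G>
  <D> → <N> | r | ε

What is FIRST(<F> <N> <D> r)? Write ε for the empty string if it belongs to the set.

{r, s, v, w}

FIRST(<S>): from <S>→w w we get {w}; from <S>→r <D> u we get {r}. So FIRST(<S>) = {r, w}.
FIRST(<F>): from <F>→s <N> we get {s}; from <F>→ε we get {ε}. So FIRST(<F>) = {ε, s}.
FIRST(<G>): from <G>→s r <N> s we get {s}; from <G>→w <G> <G> we get {w}. So FIRST(<G>) = {s, w}.
FIRST(<N>): from <N>→v <F> r u we get {v}; from <N>→ε we get {ε}; from <N>→<G> <G> s s we get {s, w}. So FIRST(<N>) = {ε, s, v, w}.
FIRST(<D>): from <D>→<N> we get {ε, s, v, w}; from <D>→r we get {r}; from <D>→ε we get {ε}. So FIRST(<D>) = {ε, r, s, v, w}.
FIRST(<F> <N> <D> r): take FIRST of each symbol in turn, carrying on past any symbol whose FIRST contains ε; result {r, s, v, w}.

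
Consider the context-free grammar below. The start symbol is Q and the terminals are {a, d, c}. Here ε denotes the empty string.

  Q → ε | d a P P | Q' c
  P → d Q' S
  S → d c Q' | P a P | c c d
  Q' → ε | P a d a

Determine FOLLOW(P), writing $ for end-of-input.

{$, a, d}

FIRST(P): from P→d Q' S we get {d}. So FIRST(P) = {d}.
FIRST(S): from S→d c Q' we get {d}; from S→P a P we get {d}; from S→c c d we get {c}. So FIRST(S) = {c, d}.
FIRST(Q'): from Q'→ε we get {ε}; from Q'→P a d a we get {d}. So FIRST(Q') = {ε, d}.
FIRST(Q): from Q→ε we get {ε}; from Q→d a P P we get {d}; from Q→Q' c we get {c, d}. So FIRST(Q) = {ε, c, d}.
FOLLOW(Q) includes $ since Q is the start symbol.
FOLLOW(Q): Q appears on no right-hand side. Thus FOLLOW(Q) = {$}.
FOLLOW(P): in Q→d a P P (occurrence 1), P is followed by P with FIRST {d}; in Q→d a P P (occurrence 2), the suffix after P is empty, so FOLLOW(P) ⊇ FOLLOW(Q) = {$}; in S→P a P (occurrence 1), P is followed by a P with FIRST {a}; in S→P a P (occurrence 2), the suffix after P is empty, so FOLLOW(P) ⊇ FOLLOW(S) = {$, a, d}; in Q'→P a d a, P is followed by a d a with FIRST {a}. Thus FOLLOW(P) = {$, a, d}.
FOLLOW(S): in P→d Q' S, the suffix after S is empty, so FOLLOW(S) ⊇ FOLLOW(P) = {$, a, d}. Thus FOLLOW(S) = {$, a, d}.
FOLLOW(Q'): in Q→Q' c, Q' is followed by c with FIRST {c}; in P→d Q' S, Q' is followed by S with FIRST {c, d}; in S→d c Q', the suffix after Q' is empty, so FOLLOW(Q') ⊇ FOLLOW(S) = {$, a, d}. Thus FOLLOW(Q') = {$, a, c, d}.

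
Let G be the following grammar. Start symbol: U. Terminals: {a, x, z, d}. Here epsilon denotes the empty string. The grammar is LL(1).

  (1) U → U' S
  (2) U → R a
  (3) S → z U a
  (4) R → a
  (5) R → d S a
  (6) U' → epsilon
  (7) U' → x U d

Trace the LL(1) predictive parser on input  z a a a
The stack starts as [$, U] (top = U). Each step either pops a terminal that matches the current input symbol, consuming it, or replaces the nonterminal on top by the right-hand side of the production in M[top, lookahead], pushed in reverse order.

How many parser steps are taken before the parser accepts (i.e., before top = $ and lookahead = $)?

step 1: stack=$ U  input=z a a a $  — expand U → U' S
step 2: stack=$ S U'  input=z a a a $  — expand U' → epsilon
step 3: stack=$ S  input=z a a a $  — expand S → z U a
step 4: stack=$ a U z  input=z a a a $  — match z
step 5: stack=$ a U  input=a a a $  — expand U → R a
step 6: stack=$ a a R  input=a a a $  — expand R → a
step 7: stack=$ a a a  input=a a a $  — match a
step 8: stack=$ a a  input=a a $  — match a
step 9: stack=$ a  input=a $  — match a
Accept reached after 9 steps.

9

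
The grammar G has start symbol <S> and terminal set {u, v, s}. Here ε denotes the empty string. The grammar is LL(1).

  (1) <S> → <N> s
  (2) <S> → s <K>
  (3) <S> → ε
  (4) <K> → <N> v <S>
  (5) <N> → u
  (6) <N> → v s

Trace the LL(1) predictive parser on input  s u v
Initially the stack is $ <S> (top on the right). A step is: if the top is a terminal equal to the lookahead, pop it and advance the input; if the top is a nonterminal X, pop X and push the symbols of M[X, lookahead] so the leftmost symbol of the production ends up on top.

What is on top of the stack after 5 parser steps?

v

step 1: stack=$ <S>  input=s u v $  — expand <S> → s <K>
step 2: stack=$ <K> s  input=s u v $  — match s
step 3: stack=$ <K>  input=u v $  — expand <K> → <N> v <S>
step 4: stack=$ <S> v <N>  input=u v $  — expand <N> → u
step 5: stack=$ <S> v u  input=u v $  — match u
Stack after step 5: $ <S> v (top = v).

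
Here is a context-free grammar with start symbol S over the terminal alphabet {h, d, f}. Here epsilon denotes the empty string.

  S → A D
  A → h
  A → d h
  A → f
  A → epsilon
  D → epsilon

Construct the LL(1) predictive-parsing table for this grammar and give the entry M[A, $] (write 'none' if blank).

FIRST(A) = {epsilon, d, f, h}
FIRST(D) = {epsilon}
FIRST(S) = {epsilon, d, f, h}  (via A D)
FOLLOW(S) includes $ since S is the start symbol.
FOLLOW(S): S appears on no right-hand side. Thus FOLLOW(S) = {$}.
FOLLOW(A): in S→A D, A is followed by D with FIRST {epsilon}; in S→A D, the suffix after A is nullable, so FOLLOW(A) ⊇ FOLLOW(S) = {$}. Thus FOLLOW(A) = {$}.
For A → h: FIRST(h) = {h}, so it goes in M[A, t] for t ∈ {h}.
For A → d h: FIRST(d h) = {d}, so it goes in M[A, t] for t ∈ {d}.
For A → f: FIRST(f) = {f}, so it goes in M[A, t] for t ∈ {f}.
For A → epsilon: FIRST(epsilon) = {epsilon}, so it goes in M[A, t] for t ∈ {}; since epsilon ∈ FIRST, also for every t ∈ FOLLOW(A) = {$}.

A → epsilon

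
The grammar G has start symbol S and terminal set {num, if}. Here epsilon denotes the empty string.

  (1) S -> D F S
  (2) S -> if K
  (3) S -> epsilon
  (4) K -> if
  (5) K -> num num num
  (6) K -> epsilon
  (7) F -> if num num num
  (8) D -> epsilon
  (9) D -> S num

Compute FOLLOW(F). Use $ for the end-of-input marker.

FIRST(K) = {epsilon, if, num}
FIRST(F) = {if}
FIRST(S) = {epsilon, if, num}  (via D F S)
FIRST(D) = {epsilon, if, num}  (via S num)
FOLLOW(S) includes $ since S is the start symbol.
FOLLOW(S): in S->D F S, the suffix after S is empty (adds nothing new); in D->S num, S is followed by num with FIRST {num}. Thus FOLLOW(S) = {$, num}.
FOLLOW(K): in S->if K, the suffix after K is empty, so FOLLOW(K) ⊇ FOLLOW(S) = {$, num}. Thus FOLLOW(K) = {$, num}.
FOLLOW(F): in S->D F S, F is followed by S with FIRST {epsilon, if, num}; in S->D F S, the suffix after F is nullable, so FOLLOW(F) ⊇ FOLLOW(S) = {$, num}. Thus FOLLOW(F) = {$, if, num}.
FOLLOW(D): in S->D F S, D is followed by F S with FIRST {if}. Thus FOLLOW(D) = {if}.

{$, if, num}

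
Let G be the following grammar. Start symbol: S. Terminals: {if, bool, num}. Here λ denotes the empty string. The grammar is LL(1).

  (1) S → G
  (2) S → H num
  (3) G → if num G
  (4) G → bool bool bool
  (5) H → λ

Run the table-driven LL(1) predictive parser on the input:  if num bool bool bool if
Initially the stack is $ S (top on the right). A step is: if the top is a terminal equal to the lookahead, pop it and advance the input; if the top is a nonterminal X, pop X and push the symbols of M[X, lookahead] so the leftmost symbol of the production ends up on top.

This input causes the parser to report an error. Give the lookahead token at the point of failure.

if

step 1: stack=$ S  input=if num bool bool bool if $  — expand S → G
step 2: stack=$ G  input=if num bool bool bool if $  — expand G → if num G
step 3: stack=$ G num if  input=if num bool bool bool if $  — match if
step 4: stack=$ G num  input=num bool bool bool if $  — match num
step 5: stack=$ G  input=bool bool bool if $  — expand G → bool bool bool
step 6: stack=$ bool bool bool  input=bool bool bool if $  — match bool
step 7: stack=$ bool bool  input=bool bool if $  — match bool
step 8: stack=$ bool  input=bool if $  — match bool
step 9: stack=$  input=if $  — error: stack empty but input remains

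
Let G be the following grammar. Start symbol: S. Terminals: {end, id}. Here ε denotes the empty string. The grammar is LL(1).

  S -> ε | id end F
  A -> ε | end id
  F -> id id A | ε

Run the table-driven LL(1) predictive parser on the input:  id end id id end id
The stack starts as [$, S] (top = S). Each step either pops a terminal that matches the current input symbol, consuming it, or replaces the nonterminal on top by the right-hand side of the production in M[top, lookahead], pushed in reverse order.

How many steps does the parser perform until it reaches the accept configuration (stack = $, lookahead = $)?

9

step 1: stack=$ S  input=id end id id end id $  — expand S -> id end F
step 2: stack=$ F end id  input=id end id id end id $  — match id
step 3: stack=$ F end  input=end id id end id $  — match end
step 4: stack=$ F  input=id id end id $  — expand F -> id id A
step 5: stack=$ A id id  input=id id end id $  — match id
step 6: stack=$ A id  input=id end id $  — match id
step 7: stack=$ A  input=end id $  — expand A -> end id
step 8: stack=$ id end  input=end id $  — match end
step 9: stack=$ id  input=id $  — match id
Accept reached after 9 steps.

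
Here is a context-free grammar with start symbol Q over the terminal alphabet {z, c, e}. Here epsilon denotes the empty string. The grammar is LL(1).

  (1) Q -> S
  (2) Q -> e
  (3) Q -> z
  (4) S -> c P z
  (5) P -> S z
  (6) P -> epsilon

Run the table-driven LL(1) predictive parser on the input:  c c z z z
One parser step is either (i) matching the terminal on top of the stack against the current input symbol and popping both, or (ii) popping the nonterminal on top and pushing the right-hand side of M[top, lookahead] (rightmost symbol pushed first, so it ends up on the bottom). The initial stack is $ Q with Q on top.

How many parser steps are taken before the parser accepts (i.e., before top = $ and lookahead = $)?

10

step 1: stack=$ Q  input=c c z z z $  — expand Q -> S
step 2: stack=$ S  input=c c z z z $  — expand S -> c P z
step 3: stack=$ z P c  input=c c z z z $  — match c
step 4: stack=$ z P  input=c z z z $  — expand P -> S z
step 5: stack=$ z z S  input=c z z z $  — expand S -> c P z
step 6: stack=$ z z z P c  input=c z z z $  — match c
step 7: stack=$ z z z P  input=z z z $  — expand P -> epsilon
step 8: stack=$ z z z  input=z z z $  — match z
step 9: stack=$ z z  input=z z $  — match z
step 10: stack=$ z  input=z $  — match z
Accept reached after 10 steps.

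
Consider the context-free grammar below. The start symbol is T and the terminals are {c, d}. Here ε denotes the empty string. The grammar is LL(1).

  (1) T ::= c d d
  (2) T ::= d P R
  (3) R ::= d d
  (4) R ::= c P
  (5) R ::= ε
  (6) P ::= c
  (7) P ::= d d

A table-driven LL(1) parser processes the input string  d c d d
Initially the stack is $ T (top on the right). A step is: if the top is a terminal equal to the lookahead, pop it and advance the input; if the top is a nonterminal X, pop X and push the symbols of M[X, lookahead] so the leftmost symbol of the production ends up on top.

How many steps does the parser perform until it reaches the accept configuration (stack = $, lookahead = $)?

7

step 1: stack=$ T  input=d c d d $  — expand T ::= d P R
step 2: stack=$ R P d  input=d c d d $  — match d
step 3: stack=$ R P  input=c d d $  — expand P ::= c
step 4: stack=$ R c  input=c d d $  — match c
step 5: stack=$ R  input=d d $  — expand R ::= d d
step 6: stack=$ d d  input=d d $  — match d
step 7: stack=$ d  input=d $  — match d
Accept reached after 7 steps.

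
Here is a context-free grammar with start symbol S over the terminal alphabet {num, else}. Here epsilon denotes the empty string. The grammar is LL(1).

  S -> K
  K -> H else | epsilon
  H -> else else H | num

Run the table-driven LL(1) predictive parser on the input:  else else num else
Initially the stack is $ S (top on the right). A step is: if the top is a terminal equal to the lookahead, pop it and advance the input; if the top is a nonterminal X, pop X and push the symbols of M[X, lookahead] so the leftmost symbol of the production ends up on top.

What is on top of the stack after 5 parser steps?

step 1: stack=$ S  input=else else num else $  — expand S -> K
step 2: stack=$ K  input=else else num else $  — expand K -> H else
step 3: stack=$ else H  input=else else num else $  — expand H -> else else H
step 4: stack=$ else H else else  input=else else num else $  — match else
step 5: stack=$ else H else  input=else num else $  — match else
Stack after step 5: $ else H (top = H).

H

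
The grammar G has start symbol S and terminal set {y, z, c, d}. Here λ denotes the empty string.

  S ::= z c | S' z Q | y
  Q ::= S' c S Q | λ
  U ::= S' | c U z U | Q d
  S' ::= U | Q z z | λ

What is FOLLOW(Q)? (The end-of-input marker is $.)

FIRST(S) = {c, d, y, z}  (via S' z Q)
FIRST(Q) = {λ, c, d, z}  (via S' c S Q)
FIRST(U) = {λ, c, d, z}  (via S', Q d)
FIRST(S') = {λ, c, d, z}  (via U, Q z z)
FOLLOW(S) includes $ since S is the start symbol.
FOLLOW(S): in Q::=S' c S Q, S is followed by Q with FIRST {λ, c, d, z}; in Q::=S' c S Q, the suffix after S is nullable, so FOLLOW(S) ⊇ FOLLOW(Q) = {$, c, d, z}. Thus FOLLOW(S) = {$, c, d, z}.
FOLLOW(Q): in S::=S' z Q, the suffix after Q is empty, so FOLLOW(Q) ⊇ FOLLOW(S) = {$, c, d, z}; in Q::=S' c S Q, the suffix after Q is empty (adds nothing new); in U::=Q d, Q is followed by d with FIRST {d}; in S'::=Q z z, Q is followed by z z with FIRST {z}. Thus FOLLOW(Q) = {$, c, d, z}.
FOLLOW(U): in U::=c U z U (occurrence 1), U is followed by z U with FIRST {z}; in U::=c U z U (occurrence 2), the suffix after U is empty (adds nothing new); in S'::=U, the suffix after U is empty, so FOLLOW(U) ⊇ FOLLOW(S') = {c, z}. Thus FOLLOW(U) = {c, z}.
FOLLOW(S'): in S::=S' z Q, S' is followed by z Q with FIRST {z}; in Q::=S' c S Q, S' is followed by c S Q with FIRST {c}; in U::=S', the suffix after S' is empty, so FOLLOW(S') ⊇ FOLLOW(U) = {c, z}. Thus FOLLOW(S') = {c, z}.

{$, c, d, z}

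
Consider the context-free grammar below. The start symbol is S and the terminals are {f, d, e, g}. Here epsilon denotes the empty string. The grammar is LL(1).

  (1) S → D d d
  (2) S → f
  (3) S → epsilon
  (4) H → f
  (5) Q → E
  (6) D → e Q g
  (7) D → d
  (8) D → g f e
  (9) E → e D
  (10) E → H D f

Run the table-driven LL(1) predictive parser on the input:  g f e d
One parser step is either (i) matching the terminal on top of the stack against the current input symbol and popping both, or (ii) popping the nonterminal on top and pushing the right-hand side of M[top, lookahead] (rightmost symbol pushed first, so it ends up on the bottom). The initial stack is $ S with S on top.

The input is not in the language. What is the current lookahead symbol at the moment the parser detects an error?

$

     Stack        Input      Action
  1  $ S          g f e d $  expand S → D d d
  2  $ d d D      g f e d $  expand D → g f e
  3  $ d d e f g  g f e d $  match g
  4  $ d d e f    f e d $    match f
  5  $ d d e      e d $      match e
  6  $ d d        d $        match d
  7  $ d          $          error: top is terminal d but lookahead is $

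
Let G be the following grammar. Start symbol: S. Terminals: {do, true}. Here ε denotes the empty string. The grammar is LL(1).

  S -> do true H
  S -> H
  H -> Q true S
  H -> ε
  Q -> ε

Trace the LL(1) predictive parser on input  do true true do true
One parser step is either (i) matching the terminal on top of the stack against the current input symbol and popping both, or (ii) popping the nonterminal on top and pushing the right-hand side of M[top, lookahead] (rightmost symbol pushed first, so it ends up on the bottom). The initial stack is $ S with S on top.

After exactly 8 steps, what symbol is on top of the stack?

     Stack        Input                   Action
  1  $ S          do true true do true $  expand S -> do true H
  2  $ H true do  do true true do true $  match do
  3  $ H true     true true do true $     match true
  4  $ H          true do true $          expand H -> Q true S
  5  $ S true Q   true do true $          expand Q -> ε
  6  $ S true     true do true $          match true
  7  $ S          do true $               expand S -> do true H
  8  $ H true do  do true $               match do
Stack after step 8: $ H true (top = true).

true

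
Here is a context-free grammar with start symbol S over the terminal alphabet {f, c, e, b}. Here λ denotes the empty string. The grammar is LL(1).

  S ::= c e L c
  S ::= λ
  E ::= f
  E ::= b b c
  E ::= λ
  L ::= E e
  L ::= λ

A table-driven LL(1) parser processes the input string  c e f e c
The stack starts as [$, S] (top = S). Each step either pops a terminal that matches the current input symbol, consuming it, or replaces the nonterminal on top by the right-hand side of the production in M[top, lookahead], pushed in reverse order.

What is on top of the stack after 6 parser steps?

step 1: stack=$ S  input=c e f e c $  — expand S ::= c e L c
step 2: stack=$ c L e c  input=c e f e c $  — match c
step 3: stack=$ c L e  input=e f e c $  — match e
step 4: stack=$ c L  input=f e c $  — expand L ::= E e
step 5: stack=$ c e E  input=f e c $  — expand E ::= f
step 6: stack=$ c e f  input=f e c $  — match f
Stack after step 6: $ c e (top = e).

e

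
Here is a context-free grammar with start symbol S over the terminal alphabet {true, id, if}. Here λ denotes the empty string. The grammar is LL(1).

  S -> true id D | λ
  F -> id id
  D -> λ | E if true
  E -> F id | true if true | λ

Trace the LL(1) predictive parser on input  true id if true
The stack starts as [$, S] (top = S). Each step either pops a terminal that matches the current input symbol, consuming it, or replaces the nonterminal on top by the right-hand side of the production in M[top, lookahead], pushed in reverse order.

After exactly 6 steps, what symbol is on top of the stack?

true

step 1: stack=$ S  input=true id if true $  — expand S -> true id D
step 2: stack=$ D id true  input=true id if true $  — match true
step 3: stack=$ D id  input=id if true $  — match id
step 4: stack=$ D  input=if true $  — expand D -> E if true
step 5: stack=$ true if E  input=if true $  — expand E -> λ
step 6: stack=$ true if  input=if true $  — match if
Stack after step 6: $ true (top = true).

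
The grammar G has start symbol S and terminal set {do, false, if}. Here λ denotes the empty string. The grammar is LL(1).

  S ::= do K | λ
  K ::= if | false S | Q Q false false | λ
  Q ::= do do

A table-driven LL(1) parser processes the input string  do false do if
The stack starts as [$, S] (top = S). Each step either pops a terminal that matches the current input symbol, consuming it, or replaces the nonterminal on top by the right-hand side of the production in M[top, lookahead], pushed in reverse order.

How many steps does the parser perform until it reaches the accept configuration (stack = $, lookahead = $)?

     Stack      Input             Action
  1  $ S        do false do if $  expand S ::= do K
  2  $ K do     do false do if $  match do
  3  $ K        false do if $     expand K ::= false S
  4  $ S false  false do if $     match false
  5  $ S        do if $           expand S ::= do K
  6  $ K do     do if $           match do
  7  $ K        if $              expand K ::= if
  8  $ if       if $              match if
Accept reached after 8 steps.

8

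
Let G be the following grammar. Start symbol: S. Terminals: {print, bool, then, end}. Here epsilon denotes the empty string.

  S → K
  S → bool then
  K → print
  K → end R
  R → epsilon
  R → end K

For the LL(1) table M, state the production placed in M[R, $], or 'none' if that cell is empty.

FIRST(K): from K→print we get {print}; from K→end R we get {end}. So FIRST(K) = {end, print}.
FIRST(R): from R→epsilon we get {epsilon}; from R→end K we get {end}. So FIRST(R) = {epsilon, end}.
FIRST(S): from S→K we get {end, print}; from S→bool then we get {bool}. So FIRST(S) = {bool, end, print}.
FOLLOW(S) includes $ since S is the start symbol.
FOLLOW(K): in S→K, the suffix after K is empty, so FOLLOW(K) ⊇ FOLLOW(S) = {$}; in R→end K, the suffix after K is empty, so FOLLOW(K) ⊇ FOLLOW(R) = {$}. Thus FOLLOW(K) = {$}.
FOLLOW(R): in K→end R, the suffix after R is empty, so FOLLOW(R) ⊇ FOLLOW(K) = {$}. Thus FOLLOW(R) = {$}.
For R → epsilon: FIRST(epsilon) = {epsilon}, so it goes in M[R, t] for t ∈ {}; since epsilon ∈ FIRST, also for every t ∈ FOLLOW(R) = {$}.
For R → end K: FIRST(end K) = {end}, so it goes in M[R, t] for t ∈ {end}.

R → epsilon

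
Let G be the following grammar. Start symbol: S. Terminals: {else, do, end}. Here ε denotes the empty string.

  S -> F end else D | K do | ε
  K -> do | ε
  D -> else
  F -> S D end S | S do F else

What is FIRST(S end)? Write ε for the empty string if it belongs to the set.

{do, else, end}

FIRST(K) = {ε, do}
FIRST(D) = {else}
FIRST(S) = {ε, do, else}  (via F end else D, K do)
FIRST(F) = {do, else}  (via S D end S, S do F else)
FIRST(S end): take FIRST of each symbol in turn, carrying on past any symbol whose FIRST contains ε; result {do, else, end}.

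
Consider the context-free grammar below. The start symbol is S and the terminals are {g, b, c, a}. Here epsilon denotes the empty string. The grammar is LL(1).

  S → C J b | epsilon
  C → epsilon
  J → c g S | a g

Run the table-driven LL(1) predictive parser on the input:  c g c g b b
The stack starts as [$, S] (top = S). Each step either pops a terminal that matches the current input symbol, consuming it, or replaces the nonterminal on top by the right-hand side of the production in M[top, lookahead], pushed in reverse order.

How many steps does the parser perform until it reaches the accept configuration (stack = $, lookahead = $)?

step 1: stack=$ S  input=c g c g b b $  — expand S → C J b
step 2: stack=$ b J C  input=c g c g b b $  — expand C → epsilon
step 3: stack=$ b J  input=c g c g b b $  — expand J → c g S
step 4: stack=$ b S g c  input=c g c g b b $  — match c
step 5: stack=$ b S g  input=g c g b b $  — match g
step 6: stack=$ b S  input=c g b b $  — expand S → C J b
step 7: stack=$ b b J C  input=c g b b $  — expand C → epsilon
step 8: stack=$ b b J  input=c g b b $  — expand J → c g S
step 9: stack=$ b b S g c  input=c g b b $  — match c
step 10: stack=$ b b S g  input=g b b $  — match g
step 11: stack=$ b b S  input=b b $  — expand S → epsilon
step 12: stack=$ b b  input=b b $  — match b
step 13: stack=$ b  input=b $  — match b
Accept reached after 13 steps.

13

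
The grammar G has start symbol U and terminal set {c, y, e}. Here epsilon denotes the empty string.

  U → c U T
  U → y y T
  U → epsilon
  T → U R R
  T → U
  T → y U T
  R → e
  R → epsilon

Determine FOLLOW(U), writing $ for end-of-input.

{$, c, e, y}

FIRST(U) = {epsilon, c, y}
FIRST(R) = {epsilon, e}
FIRST(T) = {epsilon, c, e, y}  (via U R R, U)
FOLLOW(U) includes $ since U is the start symbol.
FOLLOW(U): in U→c U T, U is followed by T with FIRST {epsilon, c, e, y}; in U→c U T, the suffix after U is nullable (adds nothing new); in T→U R R, U is followed by R R with FIRST {epsilon, e}; in T→U R R, the suffix after U is nullable, so FOLLOW(U) ⊇ FOLLOW(T) = {$, c, e, y}; in T→U, the suffix after U is empty, so FOLLOW(U) ⊇ FOLLOW(T) = {$, c, e, y}; in T→y U T, U is followed by T with FIRST {epsilon, c, e, y}; in T→y U T, the suffix after U is nullable, so FOLLOW(U) ⊇ FOLLOW(T) = {$, c, e, y}. Thus FOLLOW(U) = {$, c, e, y}.
FOLLOW(T): in U→c U T, the suffix after T is empty, so FOLLOW(T) ⊇ FOLLOW(U) = {$, c, e, y}; in U→y y T, the suffix after T is empty, so FOLLOW(T) ⊇ FOLLOW(U) = {$, c, e, y}; in T→y U T, the suffix after T is empty (adds nothing new). Thus FOLLOW(T) = {$, c, e, y}.
FOLLOW(R): in T→U R R (occurrence 1), R is followed by R with FIRST {epsilon, e}; in T→U R R (occurrence 1), the suffix after R is nullable, so FOLLOW(R) ⊇ FOLLOW(T) = {$, c, e, y}; in T→U R R (occurrence 2), the suffix after R is empty, so FOLLOW(R) ⊇ FOLLOW(T) = {$, c, e, y}. Thus FOLLOW(R) = {$, c, e, y}.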